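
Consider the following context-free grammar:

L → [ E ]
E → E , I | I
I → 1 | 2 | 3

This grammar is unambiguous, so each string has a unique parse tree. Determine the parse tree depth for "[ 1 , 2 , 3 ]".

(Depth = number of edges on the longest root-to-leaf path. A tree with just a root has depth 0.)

5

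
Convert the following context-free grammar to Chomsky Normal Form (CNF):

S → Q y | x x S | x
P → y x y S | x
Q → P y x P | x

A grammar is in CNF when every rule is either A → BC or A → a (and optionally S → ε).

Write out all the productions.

TY → y; TX → x; S → x; P → x; Q → x; S → Q TY; S → TX X0; X0 → TX S; P → TY X1; X1 → TX X2; X2 → TY S; Q → P X3; X3 → TY X4; X4 → TX P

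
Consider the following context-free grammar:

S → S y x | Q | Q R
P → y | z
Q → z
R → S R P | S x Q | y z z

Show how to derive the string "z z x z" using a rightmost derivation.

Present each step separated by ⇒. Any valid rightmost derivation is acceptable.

S ⇒ Q R ⇒ Q S x Q ⇒ Q S x z ⇒ Q Q x z ⇒ Q z x z ⇒ z z x z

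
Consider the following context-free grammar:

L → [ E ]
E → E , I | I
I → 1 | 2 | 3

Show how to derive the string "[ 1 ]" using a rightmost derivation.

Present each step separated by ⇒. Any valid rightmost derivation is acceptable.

L ⇒ [ E ] ⇒ [ I ] ⇒ [ 1 ]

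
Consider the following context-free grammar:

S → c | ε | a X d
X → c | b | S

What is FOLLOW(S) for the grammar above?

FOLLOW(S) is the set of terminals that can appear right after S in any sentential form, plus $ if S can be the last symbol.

We compute FOLLOW(S) using the standard algorithm.
FOLLOW(S) starts with {$}.
FIRST(S) = {a, c, ε}
FIRST(X) = {a, b, c, ε}
FOLLOW(S) = {$, d}
FOLLOW(X) = {d}
Therefore, FOLLOW(S) = {$, d}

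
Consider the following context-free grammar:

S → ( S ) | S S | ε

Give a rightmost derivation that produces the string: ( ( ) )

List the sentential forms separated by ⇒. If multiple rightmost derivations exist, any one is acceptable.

S ⇒ ( S ) ⇒ ( ( S ) ) ⇒ ( ( ) )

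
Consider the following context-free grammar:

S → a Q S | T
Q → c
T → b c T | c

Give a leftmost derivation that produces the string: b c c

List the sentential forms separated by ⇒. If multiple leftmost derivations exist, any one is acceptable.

S ⇒ T ⇒ b c T ⇒ b c c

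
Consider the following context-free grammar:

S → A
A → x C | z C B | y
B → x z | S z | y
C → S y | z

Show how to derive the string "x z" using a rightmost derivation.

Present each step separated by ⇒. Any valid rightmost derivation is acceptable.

S ⇒ A ⇒ x C ⇒ x z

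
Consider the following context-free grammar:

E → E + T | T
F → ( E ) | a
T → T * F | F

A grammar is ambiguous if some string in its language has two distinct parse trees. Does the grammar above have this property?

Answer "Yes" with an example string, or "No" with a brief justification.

No - the grammar is unambiguous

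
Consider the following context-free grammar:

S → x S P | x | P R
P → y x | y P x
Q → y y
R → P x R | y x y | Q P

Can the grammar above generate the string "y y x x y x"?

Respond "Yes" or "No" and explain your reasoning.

No - no valid derivation exists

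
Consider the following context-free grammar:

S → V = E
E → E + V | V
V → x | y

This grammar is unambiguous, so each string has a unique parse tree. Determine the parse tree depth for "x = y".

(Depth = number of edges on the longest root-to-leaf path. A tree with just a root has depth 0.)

3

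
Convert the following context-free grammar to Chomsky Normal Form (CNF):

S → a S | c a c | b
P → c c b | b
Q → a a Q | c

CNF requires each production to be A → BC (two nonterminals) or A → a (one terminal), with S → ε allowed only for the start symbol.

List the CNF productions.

TA → a; TC → c; S → b; TB → b; P → b; Q → c; S → TA S; S → TC X0; X0 → TA TC; P → TC X1; X1 → TC TB; Q → TA X2; X2 → TA Q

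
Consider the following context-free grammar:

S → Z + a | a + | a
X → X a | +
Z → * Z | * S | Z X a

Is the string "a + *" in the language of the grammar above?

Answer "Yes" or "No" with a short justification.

No - no valid derivation exists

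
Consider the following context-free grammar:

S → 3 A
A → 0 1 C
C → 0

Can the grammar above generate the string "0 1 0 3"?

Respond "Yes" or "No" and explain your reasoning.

No - no valid derivation exists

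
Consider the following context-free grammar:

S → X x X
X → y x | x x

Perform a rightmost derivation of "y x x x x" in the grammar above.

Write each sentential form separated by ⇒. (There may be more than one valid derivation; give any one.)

S ⇒ X x X ⇒ X x x x ⇒ y x x x x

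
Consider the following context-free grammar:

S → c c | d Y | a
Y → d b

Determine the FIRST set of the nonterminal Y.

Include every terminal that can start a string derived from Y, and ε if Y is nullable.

We compute FIRST(Y) using the standard algorithm.
FIRST(S) = {a, c, d}
FIRST(Y) = {d}
Therefore, FIRST(Y) = {d}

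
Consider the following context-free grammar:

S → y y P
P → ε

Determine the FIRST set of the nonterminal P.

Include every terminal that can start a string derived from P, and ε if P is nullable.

We compute FIRST(P) using the standard algorithm.
FIRST(P) = {ε}
FIRST(S) = {y}
Therefore, FIRST(P) = {ε}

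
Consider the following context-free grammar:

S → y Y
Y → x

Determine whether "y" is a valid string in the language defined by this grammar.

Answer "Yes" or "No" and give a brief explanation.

No - no valid derivation exists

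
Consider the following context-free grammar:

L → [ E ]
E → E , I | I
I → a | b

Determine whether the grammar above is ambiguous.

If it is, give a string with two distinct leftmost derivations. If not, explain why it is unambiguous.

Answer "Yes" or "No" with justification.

No - the grammar is unambiguous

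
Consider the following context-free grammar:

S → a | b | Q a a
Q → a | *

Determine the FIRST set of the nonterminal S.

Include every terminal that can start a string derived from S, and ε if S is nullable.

We compute FIRST(S) using the standard algorithm.
FIRST(Q) = {*, a}
FIRST(S) = {*, a, b}
Therefore, FIRST(S) = {*, a, b}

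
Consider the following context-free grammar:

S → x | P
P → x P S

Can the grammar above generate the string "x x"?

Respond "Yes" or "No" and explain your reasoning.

No - no valid derivation exists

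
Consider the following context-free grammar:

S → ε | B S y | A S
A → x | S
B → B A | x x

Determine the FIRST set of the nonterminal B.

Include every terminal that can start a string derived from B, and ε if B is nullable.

We compute FIRST(B) using the standard algorithm.
FIRST(A) = {x, ε}
FIRST(B) = {x}
FIRST(S) = {x, ε}
Therefore, FIRST(B) = {x}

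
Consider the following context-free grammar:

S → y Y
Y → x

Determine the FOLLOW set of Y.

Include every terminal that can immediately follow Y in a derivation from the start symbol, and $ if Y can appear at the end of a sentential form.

We compute FOLLOW(Y) using the standard algorithm.
FOLLOW(S) starts with {$}.
FIRST(S) = {y}
FIRST(Y) = {x}
FOLLOW(S) = {$}
FOLLOW(Y) = {$}
Therefore, FOLLOW(Y) = {$}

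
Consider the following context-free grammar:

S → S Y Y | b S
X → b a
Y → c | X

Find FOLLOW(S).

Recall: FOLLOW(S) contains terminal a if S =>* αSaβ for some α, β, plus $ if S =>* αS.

We compute FOLLOW(S) using the standard algorithm.
FOLLOW(S) starts with {$}.
FIRST(S) = {b}
FIRST(X) = {b}
FIRST(Y) = {b, c}
FOLLOW(S) = {$, b, c}
FOLLOW(X) = {$, b, c}
FOLLOW(Y) = {$, b, c}
Therefore, FOLLOW(S) = {$, b, c}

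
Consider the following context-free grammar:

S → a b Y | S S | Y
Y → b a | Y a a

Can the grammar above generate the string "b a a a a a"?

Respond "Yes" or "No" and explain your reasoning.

Yes - a valid derivation exists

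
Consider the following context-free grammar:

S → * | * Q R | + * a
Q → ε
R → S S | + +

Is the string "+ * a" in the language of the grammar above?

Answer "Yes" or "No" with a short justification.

Yes - a valid derivation exists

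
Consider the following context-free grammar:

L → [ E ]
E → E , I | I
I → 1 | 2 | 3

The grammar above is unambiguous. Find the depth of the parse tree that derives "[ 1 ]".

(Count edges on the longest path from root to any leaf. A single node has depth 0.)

3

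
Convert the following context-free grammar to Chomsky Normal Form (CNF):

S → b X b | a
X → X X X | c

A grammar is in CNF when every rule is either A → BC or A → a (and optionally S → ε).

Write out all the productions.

TB → b; S → a; X → c; S → TB X0; X0 → X TB; X → X X1; X1 → X X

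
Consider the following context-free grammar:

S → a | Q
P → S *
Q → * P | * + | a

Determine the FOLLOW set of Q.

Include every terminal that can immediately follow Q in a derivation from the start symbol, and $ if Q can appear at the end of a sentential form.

We compute FOLLOW(Q) using the standard algorithm.
FOLLOW(S) starts with {$}.
FIRST(P) = {*, a}
FIRST(Q) = {*, a}
FIRST(S) = {*, a}
FOLLOW(P) = {$, *}
FOLLOW(Q) = {$, *}
FOLLOW(S) = {$, *}
Therefore, FOLLOW(Q) = {$, *}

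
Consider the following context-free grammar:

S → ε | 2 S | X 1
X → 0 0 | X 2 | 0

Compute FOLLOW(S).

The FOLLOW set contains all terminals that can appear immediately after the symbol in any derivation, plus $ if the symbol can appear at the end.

We compute FOLLOW(S) using the standard algorithm.
FOLLOW(S) starts with {$}.
FIRST(S) = {0, 2, ε}
FIRST(X) = {0}
FOLLOW(S) = {$}
FOLLOW(X) = {1, 2}
Therefore, FOLLOW(S) = {$}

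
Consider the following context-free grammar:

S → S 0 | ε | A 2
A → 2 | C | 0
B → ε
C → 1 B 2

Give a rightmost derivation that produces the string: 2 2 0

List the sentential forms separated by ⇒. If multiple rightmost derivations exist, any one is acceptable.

S ⇒ S 0 ⇒ A 2 0 ⇒ 2 2 0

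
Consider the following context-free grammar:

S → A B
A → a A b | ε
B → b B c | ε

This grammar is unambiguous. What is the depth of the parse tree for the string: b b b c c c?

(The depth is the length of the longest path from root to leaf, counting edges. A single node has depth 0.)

5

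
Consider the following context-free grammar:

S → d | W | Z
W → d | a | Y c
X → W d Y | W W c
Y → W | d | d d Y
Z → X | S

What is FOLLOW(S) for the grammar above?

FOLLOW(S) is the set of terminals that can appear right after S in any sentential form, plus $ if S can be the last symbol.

We compute FOLLOW(S) using the standard algorithm.
FOLLOW(S) starts with {$}.
FIRST(S) = {a, d}
FIRST(W) = {a, d}
FIRST(X) = {a, d}
FIRST(Y) = {a, d}
FIRST(Z) = {a, d}
FOLLOW(S) = {$}
FOLLOW(W) = {$, a, c, d}
FOLLOW(X) = {$}
FOLLOW(Y) = {$, c}
FOLLOW(Z) = {$}
Therefore, FOLLOW(S) = {$}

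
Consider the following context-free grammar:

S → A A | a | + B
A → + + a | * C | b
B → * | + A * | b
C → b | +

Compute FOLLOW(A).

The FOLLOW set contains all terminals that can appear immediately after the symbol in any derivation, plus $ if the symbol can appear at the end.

We compute FOLLOW(A) using the standard algorithm.
FOLLOW(S) starts with {$}.
FIRST(A) = {*, +, b}
FIRST(B) = {*, +, b}
FIRST(C) = {+, b}
FIRST(S) = {*, +, a, b}
FOLLOW(A) = {$, *, +, b}
FOLLOW(B) = {$}
FOLLOW(C) = {$, *, +, b}
FOLLOW(S) = {$}
Therefore, FOLLOW(A) = {$, *, +, b}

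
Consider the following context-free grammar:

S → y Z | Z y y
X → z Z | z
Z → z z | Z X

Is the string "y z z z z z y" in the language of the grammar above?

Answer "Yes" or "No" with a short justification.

No - no valid derivation exists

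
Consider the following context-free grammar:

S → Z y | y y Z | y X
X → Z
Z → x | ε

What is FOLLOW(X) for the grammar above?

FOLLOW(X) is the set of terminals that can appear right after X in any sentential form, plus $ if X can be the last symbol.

We compute FOLLOW(X) using the standard algorithm.
FOLLOW(S) starts with {$}.
FIRST(S) = {x, y}
FIRST(X) = {x, ε}
FIRST(Z) = {x, ε}
FOLLOW(S) = {$}
FOLLOW(X) = {$}
FOLLOW(Z) = {$, y}
Therefore, FOLLOW(X) = {$}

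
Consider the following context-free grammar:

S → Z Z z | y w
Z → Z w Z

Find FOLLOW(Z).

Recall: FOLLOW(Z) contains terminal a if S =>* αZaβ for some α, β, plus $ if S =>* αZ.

We compute FOLLOW(Z) using the standard algorithm.
FOLLOW(S) starts with {$}.
FIRST(S) = {y}
FIRST(Z) = {}
FOLLOW(S) = {$}
FOLLOW(Z) = {w, z}
Therefore, FOLLOW(Z) = {w, z}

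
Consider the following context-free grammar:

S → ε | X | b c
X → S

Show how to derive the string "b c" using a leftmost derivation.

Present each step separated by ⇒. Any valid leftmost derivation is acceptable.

S ⇒ X ⇒ S ⇒ X ⇒ S ⇒ b c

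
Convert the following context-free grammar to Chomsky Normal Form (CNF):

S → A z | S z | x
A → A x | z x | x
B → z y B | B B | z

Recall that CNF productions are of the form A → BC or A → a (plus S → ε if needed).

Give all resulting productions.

TZ → z; S → x; TX → x; A → x; TY → y; B → z; S → A TZ; S → S TZ; A → A TX; A → TZ TX; B → TZ X0; X0 → TY B; B → B B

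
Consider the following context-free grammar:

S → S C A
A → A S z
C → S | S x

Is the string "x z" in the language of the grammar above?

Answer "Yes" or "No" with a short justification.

No - no valid derivation exists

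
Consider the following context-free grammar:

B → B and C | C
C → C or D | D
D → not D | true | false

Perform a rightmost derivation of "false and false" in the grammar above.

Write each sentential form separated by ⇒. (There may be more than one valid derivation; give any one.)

B ⇒ B and C ⇒ B and D ⇒ B and false ⇒ C and false ⇒ D and false ⇒ false and false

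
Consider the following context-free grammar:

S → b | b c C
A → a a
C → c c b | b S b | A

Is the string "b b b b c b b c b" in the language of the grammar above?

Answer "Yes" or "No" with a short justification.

No - no valid derivation exists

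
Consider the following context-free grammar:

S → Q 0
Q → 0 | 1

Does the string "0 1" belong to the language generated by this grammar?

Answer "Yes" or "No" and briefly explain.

No - no valid derivation exists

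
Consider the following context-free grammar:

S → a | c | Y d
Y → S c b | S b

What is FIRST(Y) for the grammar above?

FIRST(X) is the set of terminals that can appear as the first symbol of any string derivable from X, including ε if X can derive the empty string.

We compute FIRST(Y) using the standard algorithm.
FIRST(S) = {a, c}
FIRST(Y) = {a, c}
Therefore, FIRST(Y) = {a, c}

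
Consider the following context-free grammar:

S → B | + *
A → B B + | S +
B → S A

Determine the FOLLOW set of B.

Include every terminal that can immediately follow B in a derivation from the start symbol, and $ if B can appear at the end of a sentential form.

We compute FOLLOW(B) using the standard algorithm.
FOLLOW(S) starts with {$}.
FIRST(A) = {+}
FIRST(B) = {+}
FIRST(S) = {+}
FOLLOW(A) = {$, +}
FOLLOW(B) = {$, +}
FOLLOW(S) = {$, +}
Therefore, FOLLOW(B) = {$, +}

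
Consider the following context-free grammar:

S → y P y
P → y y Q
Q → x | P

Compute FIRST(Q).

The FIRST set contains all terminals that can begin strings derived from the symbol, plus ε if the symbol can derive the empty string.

We compute FIRST(Q) using the standard algorithm.
FIRST(P) = {y}
FIRST(Q) = {x, y}
FIRST(S) = {y}
Therefore, FIRST(Q) = {x, y}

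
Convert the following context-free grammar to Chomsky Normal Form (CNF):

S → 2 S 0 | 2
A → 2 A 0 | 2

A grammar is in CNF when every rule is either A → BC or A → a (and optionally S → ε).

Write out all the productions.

T2 → 2; T0 → 0; S → 2; A → 2; S → T2 X0; X0 → S T0; A → T2 X1; X1 → A T0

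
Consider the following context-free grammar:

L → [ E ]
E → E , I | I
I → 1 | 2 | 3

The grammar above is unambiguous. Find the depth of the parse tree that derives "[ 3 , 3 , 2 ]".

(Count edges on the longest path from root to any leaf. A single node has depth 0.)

5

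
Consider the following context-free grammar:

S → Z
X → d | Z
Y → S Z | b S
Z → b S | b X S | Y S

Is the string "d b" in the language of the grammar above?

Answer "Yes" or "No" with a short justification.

No - no valid derivation exists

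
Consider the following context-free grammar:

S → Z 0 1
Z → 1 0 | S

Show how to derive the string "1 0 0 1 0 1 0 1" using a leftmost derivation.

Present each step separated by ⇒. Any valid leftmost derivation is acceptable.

S ⇒ Z 0 1 ⇒ S 0 1 ⇒ Z 0 1 0 1 ⇒ S 0 1 0 1 ⇒ Z 0 1 0 1 0 1 ⇒ 1 0 0 1 0 1 0 1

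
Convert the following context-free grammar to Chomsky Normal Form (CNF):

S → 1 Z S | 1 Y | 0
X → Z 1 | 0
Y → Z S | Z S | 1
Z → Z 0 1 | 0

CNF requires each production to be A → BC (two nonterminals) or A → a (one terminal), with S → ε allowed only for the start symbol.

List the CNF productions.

T1 → 1; S → 0; X → 0; Y → 1; T0 → 0; Z → 0; S → T1 X0; X0 → Z S; S → T1 Y; X → Z T1; Y → Z S; Y → Z S; Z → Z X1; X1 → T0 T1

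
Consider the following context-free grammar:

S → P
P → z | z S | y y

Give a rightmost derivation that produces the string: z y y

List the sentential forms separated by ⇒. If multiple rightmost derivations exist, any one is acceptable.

S ⇒ P ⇒ z S ⇒ z P ⇒ z y y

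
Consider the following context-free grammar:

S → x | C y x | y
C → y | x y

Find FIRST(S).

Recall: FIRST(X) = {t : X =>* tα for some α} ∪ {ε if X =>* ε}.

We compute FIRST(S) using the standard algorithm.
FIRST(C) = {x, y}
FIRST(S) = {x, y}
Therefore, FIRST(S) = {x, y}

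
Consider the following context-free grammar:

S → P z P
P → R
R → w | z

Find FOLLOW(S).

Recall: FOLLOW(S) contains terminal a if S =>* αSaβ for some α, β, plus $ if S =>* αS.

We compute FOLLOW(S) using the standard algorithm.
FOLLOW(S) starts with {$}.
FIRST(P) = {w, z}
FIRST(R) = {w, z}
FIRST(S) = {w, z}
FOLLOW(P) = {$, z}
FOLLOW(R) = {$, z}
FOLLOW(S) = {$}
Therefore, FOLLOW(S) = {$}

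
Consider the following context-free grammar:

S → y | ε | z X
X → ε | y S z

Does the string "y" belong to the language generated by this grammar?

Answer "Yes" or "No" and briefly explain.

Yes - a valid derivation exists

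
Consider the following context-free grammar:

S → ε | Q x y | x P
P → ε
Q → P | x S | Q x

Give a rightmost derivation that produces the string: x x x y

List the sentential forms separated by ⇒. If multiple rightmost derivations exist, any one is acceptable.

S ⇒ Q x y ⇒ x S x y ⇒ x x P x y ⇒ x x x y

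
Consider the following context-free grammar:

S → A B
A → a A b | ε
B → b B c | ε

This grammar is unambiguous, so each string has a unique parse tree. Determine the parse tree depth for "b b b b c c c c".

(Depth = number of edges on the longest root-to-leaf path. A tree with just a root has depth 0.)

6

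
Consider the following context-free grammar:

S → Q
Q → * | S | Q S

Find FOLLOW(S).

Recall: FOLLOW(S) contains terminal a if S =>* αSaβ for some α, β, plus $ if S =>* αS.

We compute FOLLOW(S) using the standard algorithm.
FOLLOW(S) starts with {$}.
FIRST(Q) = {*}
FIRST(S) = {*}
FOLLOW(Q) = {$, *}
FOLLOW(S) = {$, *}
Therefore, FOLLOW(S) = {$, *}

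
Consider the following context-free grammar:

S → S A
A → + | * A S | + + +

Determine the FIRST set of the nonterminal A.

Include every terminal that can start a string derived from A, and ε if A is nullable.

We compute FIRST(A) using the standard algorithm.
FIRST(A) = {*, +}
FIRST(S) = {}
Therefore, FIRST(A) = {*, +}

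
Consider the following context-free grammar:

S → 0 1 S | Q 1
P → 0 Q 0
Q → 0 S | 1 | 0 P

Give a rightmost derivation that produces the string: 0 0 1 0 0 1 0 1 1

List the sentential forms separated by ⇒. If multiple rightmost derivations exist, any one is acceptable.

S ⇒ Q 1 ⇒ 0 S 1 ⇒ 0 0 1 S 1 ⇒ 0 0 1 Q 1 1 ⇒ 0 0 1 0 P 1 1 ⇒ 0 0 1 0 0 Q 0 1 1 ⇒ 0 0 1 0 0 1 0 1 1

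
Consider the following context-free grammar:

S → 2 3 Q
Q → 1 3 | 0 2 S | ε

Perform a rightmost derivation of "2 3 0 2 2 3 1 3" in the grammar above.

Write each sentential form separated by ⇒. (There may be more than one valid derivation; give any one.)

S ⇒ 2 3 Q ⇒ 2 3 0 2 S ⇒ 2 3 0 2 2 3 Q ⇒ 2 3 0 2 2 3 1 3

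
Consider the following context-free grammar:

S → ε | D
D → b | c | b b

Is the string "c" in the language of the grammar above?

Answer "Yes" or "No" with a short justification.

Yes - a valid derivation exists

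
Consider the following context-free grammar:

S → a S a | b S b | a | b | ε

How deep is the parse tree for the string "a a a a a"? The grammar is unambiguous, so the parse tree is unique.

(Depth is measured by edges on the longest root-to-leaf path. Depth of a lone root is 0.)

3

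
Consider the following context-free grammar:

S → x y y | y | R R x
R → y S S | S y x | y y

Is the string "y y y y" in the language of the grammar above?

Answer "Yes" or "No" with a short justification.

No - no valid derivation exists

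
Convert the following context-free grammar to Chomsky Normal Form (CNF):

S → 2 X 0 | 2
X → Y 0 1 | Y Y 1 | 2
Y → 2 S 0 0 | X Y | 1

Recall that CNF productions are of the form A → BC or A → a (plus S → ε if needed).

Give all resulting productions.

T2 → 2; T0 → 0; S → 2; T1 → 1; X → 2; Y → 1; S → T2 X0; X0 → X T0; X → Y X1; X1 → T0 T1; X → Y X2; X2 → Y T1; Y → T2 X3; X3 → S X4; X4 → T0 T0; Y → X Y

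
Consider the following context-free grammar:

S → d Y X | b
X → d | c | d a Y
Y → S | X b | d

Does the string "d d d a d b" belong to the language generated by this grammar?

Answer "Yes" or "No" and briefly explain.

Yes - a valid derivation exists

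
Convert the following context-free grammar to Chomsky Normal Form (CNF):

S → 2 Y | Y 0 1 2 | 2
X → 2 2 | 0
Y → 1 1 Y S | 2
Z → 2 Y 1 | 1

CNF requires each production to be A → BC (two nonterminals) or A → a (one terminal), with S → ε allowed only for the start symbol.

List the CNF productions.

T2 → 2; T0 → 0; T1 → 1; S → 2; X → 0; Y → 2; Z → 1; S → T2 Y; S → Y X0; X0 → T0 X1; X1 → T1 T2; X → T2 T2; Y → T1 X2; X2 → T1 X3; X3 → Y S; Z → T2 X4; X4 → Y T1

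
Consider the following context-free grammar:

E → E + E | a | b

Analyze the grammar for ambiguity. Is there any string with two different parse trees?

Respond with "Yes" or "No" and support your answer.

Yes - the string 'a + a + a + a + a' has two distinct parse trees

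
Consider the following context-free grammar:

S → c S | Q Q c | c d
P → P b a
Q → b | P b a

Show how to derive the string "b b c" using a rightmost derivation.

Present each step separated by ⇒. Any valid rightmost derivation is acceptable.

S ⇒ Q Q c ⇒ Q b c ⇒ b b c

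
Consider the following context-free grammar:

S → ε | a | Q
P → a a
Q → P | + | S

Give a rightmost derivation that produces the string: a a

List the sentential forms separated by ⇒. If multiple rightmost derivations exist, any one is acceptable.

S ⇒ Q ⇒ P ⇒ a a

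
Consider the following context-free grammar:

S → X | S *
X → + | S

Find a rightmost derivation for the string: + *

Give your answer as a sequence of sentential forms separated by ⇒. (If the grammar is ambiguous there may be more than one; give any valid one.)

S ⇒ S * ⇒ X * ⇒ + *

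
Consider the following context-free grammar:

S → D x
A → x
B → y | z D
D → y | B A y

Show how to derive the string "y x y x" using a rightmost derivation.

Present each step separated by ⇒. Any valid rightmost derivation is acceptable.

S ⇒ D x ⇒ B A y x ⇒ B x y x ⇒ y x y x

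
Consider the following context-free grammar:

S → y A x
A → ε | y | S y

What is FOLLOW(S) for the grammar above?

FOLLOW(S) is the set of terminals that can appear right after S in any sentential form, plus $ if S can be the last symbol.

We compute FOLLOW(S) using the standard algorithm.
FOLLOW(S) starts with {$}.
FIRST(A) = {y, ε}
FIRST(S) = {y}
FOLLOW(A) = {x}
FOLLOW(S) = {$, y}
Therefore, FOLLOW(S) = {$, y}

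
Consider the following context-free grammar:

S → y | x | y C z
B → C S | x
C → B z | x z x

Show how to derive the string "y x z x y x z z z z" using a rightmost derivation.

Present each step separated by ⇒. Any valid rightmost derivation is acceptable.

S ⇒ y C z ⇒ y B z z ⇒ y C S z z ⇒ y C y C z z z ⇒ y C y B z z z z ⇒ y C y x z z z z ⇒ y x z x y x z z z z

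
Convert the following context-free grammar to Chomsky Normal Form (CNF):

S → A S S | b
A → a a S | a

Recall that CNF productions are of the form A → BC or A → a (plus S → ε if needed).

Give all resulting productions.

S → b; TA → a; A → a; S → A X0; X0 → S S; A → TA X1; X1 → TA S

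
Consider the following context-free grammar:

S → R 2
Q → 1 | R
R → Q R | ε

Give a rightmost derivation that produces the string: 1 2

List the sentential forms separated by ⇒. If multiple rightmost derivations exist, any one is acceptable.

S ⇒ R 2 ⇒ Q R 2 ⇒ Q 2 ⇒ 1 2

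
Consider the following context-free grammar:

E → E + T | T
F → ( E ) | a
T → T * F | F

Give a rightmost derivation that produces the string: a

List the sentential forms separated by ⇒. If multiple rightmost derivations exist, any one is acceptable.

E ⇒ T ⇒ F ⇒ a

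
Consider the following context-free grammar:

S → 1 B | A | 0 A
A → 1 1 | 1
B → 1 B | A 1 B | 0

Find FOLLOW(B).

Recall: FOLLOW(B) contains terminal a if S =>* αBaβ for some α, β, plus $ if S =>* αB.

We compute FOLLOW(B) using the standard algorithm.
FOLLOW(S) starts with {$}.
FIRST(A) = {1}
FIRST(B) = {0, 1}
FIRST(S) = {0, 1}
FOLLOW(A) = {$, 1}
FOLLOW(B) = {$}
FOLLOW(S) = {$}
Therefore, FOLLOW(B) = {$}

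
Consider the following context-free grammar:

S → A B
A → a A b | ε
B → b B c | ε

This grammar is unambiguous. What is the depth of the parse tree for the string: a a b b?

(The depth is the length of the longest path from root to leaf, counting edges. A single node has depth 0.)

4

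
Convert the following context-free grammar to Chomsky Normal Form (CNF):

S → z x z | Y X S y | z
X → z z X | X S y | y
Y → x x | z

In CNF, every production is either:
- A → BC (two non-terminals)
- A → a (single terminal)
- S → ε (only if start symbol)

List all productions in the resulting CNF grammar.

TZ → z; TX → x; TY → y; S → z; X → y; Y → z; S → TZ X0; X0 → TX TZ; S → Y X1; X1 → X X2; X2 → S TY; X → TZ X3; X3 → TZ X; X → X X4; X4 → S TY; Y → TX TX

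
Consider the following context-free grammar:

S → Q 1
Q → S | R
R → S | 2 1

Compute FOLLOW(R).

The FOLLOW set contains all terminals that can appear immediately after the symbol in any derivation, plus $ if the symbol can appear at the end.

We compute FOLLOW(R) using the standard algorithm.
FOLLOW(S) starts with {$}.
FIRST(Q) = {2}
FIRST(R) = {2}
FIRST(S) = {2}
FOLLOW(Q) = {1}
FOLLOW(R) = {1}
FOLLOW(S) = {$, 1}
Therefore, FOLLOW(R) = {1}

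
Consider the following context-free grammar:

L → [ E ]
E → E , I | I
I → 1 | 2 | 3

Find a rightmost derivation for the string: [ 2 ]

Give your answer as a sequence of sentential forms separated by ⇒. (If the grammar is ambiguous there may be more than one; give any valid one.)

L ⇒ [ E ] ⇒ [ I ] ⇒ [ 2 ]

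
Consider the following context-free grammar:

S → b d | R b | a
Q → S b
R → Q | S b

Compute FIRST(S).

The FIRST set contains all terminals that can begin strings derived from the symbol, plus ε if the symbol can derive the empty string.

We compute FIRST(S) using the standard algorithm.
FIRST(Q) = {a, b}
FIRST(R) = {a, b}
FIRST(S) = {a, b}
Therefore, FIRST(S) = {a, b}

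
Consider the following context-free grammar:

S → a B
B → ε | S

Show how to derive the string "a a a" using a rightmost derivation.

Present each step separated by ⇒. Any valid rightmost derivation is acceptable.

S ⇒ a B ⇒ a S ⇒ a a B ⇒ a a S ⇒ a a a B ⇒ a a a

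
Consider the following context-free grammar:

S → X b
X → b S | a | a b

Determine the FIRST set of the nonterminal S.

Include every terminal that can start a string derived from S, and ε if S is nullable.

We compute FIRST(S) using the standard algorithm.
FIRST(S) = {a, b}
FIRST(X) = {a, b}
Therefore, FIRST(S) = {a, b}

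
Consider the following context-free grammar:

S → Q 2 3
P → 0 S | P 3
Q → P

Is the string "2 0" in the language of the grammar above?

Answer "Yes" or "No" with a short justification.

No - no valid derivation exists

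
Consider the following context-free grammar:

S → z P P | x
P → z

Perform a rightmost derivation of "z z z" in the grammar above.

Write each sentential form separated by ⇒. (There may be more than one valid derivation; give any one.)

S ⇒ z P P ⇒ z P z ⇒ z z z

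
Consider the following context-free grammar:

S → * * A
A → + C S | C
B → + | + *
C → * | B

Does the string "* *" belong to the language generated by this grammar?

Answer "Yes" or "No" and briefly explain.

No - no valid derivation exists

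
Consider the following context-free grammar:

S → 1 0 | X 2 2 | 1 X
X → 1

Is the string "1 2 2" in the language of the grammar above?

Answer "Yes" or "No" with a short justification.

Yes - a valid derivation exists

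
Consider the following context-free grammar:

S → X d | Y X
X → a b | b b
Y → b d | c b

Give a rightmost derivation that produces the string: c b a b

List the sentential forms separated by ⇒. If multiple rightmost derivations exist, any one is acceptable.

S ⇒ Y X ⇒ Y a b ⇒ c b a b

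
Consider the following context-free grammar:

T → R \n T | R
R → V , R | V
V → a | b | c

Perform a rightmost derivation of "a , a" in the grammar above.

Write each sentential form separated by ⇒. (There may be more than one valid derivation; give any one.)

T ⇒ R ⇒ V , R ⇒ V , V ⇒ V , a ⇒ a , a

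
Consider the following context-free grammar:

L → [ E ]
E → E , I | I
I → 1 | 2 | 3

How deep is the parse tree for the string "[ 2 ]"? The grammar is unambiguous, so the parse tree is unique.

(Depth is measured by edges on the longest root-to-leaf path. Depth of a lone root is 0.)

3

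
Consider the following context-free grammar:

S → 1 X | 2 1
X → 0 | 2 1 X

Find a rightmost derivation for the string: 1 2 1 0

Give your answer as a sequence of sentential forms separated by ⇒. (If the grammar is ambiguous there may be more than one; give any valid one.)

S ⇒ 1 X ⇒ 1 2 1 X ⇒ 1 2 1 0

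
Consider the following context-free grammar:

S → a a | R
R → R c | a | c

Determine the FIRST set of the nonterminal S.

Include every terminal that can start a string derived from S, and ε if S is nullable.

We compute FIRST(S) using the standard algorithm.
FIRST(R) = {a, c}
FIRST(S) = {a, c}
Therefore, FIRST(S) = {a, c}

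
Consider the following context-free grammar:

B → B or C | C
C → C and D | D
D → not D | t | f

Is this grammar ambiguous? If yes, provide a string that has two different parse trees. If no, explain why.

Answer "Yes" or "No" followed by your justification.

No - the grammar is unambiguous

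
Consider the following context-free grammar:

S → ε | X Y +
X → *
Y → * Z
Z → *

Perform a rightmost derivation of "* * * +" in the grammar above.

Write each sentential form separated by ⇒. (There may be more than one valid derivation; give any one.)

S ⇒ X Y + ⇒ X * Z + ⇒ X * * + ⇒ * * * +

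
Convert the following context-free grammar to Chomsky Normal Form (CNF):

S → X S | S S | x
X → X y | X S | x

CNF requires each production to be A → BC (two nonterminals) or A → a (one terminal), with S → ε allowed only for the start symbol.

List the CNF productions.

S → x; TY → y; X → x; S → X S; S → S S; X → X TY; X → X S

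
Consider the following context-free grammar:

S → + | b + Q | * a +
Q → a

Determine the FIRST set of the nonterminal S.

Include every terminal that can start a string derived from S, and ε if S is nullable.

We compute FIRST(S) using the standard algorithm.
FIRST(Q) = {a}
FIRST(S) = {*, +, b}
Therefore, FIRST(S) = {*, +, b}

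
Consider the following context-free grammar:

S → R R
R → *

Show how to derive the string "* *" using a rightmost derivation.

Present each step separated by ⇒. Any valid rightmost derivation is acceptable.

S ⇒ R R ⇒ R * ⇒ * *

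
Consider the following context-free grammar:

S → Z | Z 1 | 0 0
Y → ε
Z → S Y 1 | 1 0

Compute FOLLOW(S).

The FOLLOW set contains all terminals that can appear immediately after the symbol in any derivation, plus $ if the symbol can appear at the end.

We compute FOLLOW(S) using the standard algorithm.
FOLLOW(S) starts with {$}.
FIRST(S) = {0, 1}
FIRST(Y) = {ε}
FIRST(Z) = {0, 1}
FOLLOW(S) = {$, 1}
FOLLOW(Y) = {1}
FOLLOW(Z) = {$, 1}
Therefore, FOLLOW(S) = {$, 1}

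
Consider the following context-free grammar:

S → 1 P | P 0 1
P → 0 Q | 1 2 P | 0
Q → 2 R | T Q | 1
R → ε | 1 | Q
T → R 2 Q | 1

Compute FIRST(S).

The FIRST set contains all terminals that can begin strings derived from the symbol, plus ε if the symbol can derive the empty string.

We compute FIRST(S) using the standard algorithm.
FIRST(P) = {0, 1}
FIRST(Q) = {1, 2}
FIRST(R) = {1, 2, ε}
FIRST(S) = {0, 1}
FIRST(T) = {1, 2}
Therefore, FIRST(S) = {0, 1}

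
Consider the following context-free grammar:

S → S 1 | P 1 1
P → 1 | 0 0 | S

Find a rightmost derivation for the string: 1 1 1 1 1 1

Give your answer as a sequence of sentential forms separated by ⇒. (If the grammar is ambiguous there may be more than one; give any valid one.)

S ⇒ S 1 ⇒ S 1 1 ⇒ S 1 1 1 ⇒ P 1 1 1 1 1 ⇒ 1 1 1 1 1 1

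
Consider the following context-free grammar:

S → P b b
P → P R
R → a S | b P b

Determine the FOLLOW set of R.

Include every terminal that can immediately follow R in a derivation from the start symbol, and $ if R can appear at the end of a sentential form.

We compute FOLLOW(R) using the standard algorithm.
FOLLOW(S) starts with {$}.
FIRST(P) = {}
FIRST(R) = {a, b}
FIRST(S) = {}
FOLLOW(P) = {a, b}
FOLLOW(R) = {a, b}
FOLLOW(S) = {$, a, b}
Therefore, FOLLOW(R) = {a, b}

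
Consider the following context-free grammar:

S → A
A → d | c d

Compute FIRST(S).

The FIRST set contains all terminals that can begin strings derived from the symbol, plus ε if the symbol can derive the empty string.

We compute FIRST(S) using the standard algorithm.
FIRST(A) = {c, d}
FIRST(S) = {c, d}
Therefore, FIRST(S) = {c, d}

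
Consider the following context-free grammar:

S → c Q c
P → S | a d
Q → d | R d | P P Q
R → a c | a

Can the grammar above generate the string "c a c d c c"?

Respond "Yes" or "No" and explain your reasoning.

No - no valid derivation exists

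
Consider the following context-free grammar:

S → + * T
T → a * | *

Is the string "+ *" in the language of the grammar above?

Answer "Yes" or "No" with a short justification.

No - no valid derivation exists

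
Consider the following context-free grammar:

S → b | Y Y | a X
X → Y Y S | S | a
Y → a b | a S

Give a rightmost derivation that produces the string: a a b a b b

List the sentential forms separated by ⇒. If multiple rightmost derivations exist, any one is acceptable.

S ⇒ a X ⇒ a Y Y S ⇒ a Y Y b ⇒ a Y a b b ⇒ a a b a b b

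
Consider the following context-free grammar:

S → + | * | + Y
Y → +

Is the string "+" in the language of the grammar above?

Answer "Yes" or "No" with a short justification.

Yes - a valid derivation exists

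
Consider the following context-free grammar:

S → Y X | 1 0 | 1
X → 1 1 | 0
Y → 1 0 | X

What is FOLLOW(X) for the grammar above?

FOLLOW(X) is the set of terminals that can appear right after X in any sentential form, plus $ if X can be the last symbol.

We compute FOLLOW(X) using the standard algorithm.
FOLLOW(S) starts with {$}.
FIRST(S) = {0, 1}
FIRST(X) = {0, 1}
FIRST(Y) = {0, 1}
FOLLOW(S) = {$}
FOLLOW(X) = {$, 0, 1}
FOLLOW(Y) = {0, 1}
Therefore, FOLLOW(X) = {$, 0, 1}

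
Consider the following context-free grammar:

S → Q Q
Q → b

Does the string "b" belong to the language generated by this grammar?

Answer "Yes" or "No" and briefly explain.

No - no valid derivation exists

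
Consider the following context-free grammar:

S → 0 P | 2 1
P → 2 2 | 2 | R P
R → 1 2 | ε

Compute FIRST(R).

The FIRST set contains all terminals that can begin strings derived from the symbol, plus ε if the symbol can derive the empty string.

We compute FIRST(R) using the standard algorithm.
FIRST(P) = {1, 2}
FIRST(R) = {1, ε}
FIRST(S) = {0, 2}
Therefore, FIRST(R) = {1, ε}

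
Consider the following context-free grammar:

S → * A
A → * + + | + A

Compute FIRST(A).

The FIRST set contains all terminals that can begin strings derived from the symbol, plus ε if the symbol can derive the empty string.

We compute FIRST(A) using the standard algorithm.
FIRST(A) = {*, +}
FIRST(S) = {*}
Therefore, FIRST(A) = {*, +}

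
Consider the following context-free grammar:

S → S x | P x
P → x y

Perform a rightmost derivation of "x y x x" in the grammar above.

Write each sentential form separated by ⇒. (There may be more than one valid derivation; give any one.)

S ⇒ S x ⇒ P x x ⇒ x y x x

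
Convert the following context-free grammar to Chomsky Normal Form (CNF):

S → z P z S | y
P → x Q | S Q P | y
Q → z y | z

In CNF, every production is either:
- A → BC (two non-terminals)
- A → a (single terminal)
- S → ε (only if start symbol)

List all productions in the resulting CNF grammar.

TZ → z; S → y; TX → x; P → y; TY → y; Q → z; S → TZ X0; X0 → P X1; X1 → TZ S; P → TX Q; P → S X2; X2 → Q P; Q → TZ TY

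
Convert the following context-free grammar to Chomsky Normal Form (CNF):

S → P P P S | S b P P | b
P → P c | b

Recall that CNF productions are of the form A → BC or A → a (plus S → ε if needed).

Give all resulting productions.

TB → b; S → b; TC → c; P → b; S → P X0; X0 → P X1; X1 → P S; S → S X2; X2 → TB X3; X3 → P P; P → P TC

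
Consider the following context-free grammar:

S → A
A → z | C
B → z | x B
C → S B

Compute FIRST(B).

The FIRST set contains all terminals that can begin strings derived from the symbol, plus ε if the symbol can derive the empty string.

We compute FIRST(B) using the standard algorithm.
FIRST(A) = {z}
FIRST(B) = {x, z}
FIRST(C) = {z}
FIRST(S) = {z}
Therefore, FIRST(B) = {x, z}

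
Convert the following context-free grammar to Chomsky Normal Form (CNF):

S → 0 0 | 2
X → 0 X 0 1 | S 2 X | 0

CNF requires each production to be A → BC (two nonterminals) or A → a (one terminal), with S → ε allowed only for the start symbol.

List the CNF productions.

T0 → 0; S → 2; T1 → 1; T2 → 2; X → 0; S → T0 T0; X → T0 X0; X0 → X X1; X1 → T0 T1; X → S X2; X2 → T2 X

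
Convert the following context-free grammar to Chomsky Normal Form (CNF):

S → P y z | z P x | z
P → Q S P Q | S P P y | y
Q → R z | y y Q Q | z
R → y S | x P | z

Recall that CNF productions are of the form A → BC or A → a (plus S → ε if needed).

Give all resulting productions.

TY → y; TZ → z; TX → x; S → z; P → y; Q → z; R → z; S → P X0; X0 → TY TZ; S → TZ X1; X1 → P TX; P → Q X2; X2 → S X3; X3 → P Q; P → S X4; X4 → P X5; X5 → P TY; Q → R TZ; Q → TY X6; X6 → TY X7; X7 → Q Q; R → TY S; R → TX P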